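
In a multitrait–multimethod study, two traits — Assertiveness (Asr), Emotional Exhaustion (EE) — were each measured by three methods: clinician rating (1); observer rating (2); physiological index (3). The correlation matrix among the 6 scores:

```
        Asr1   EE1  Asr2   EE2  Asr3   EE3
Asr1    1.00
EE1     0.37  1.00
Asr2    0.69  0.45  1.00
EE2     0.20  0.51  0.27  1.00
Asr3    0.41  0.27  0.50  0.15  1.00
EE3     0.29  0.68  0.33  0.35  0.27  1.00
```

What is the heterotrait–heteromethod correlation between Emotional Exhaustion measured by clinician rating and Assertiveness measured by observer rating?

Different traits and methods: r(EE1, Asr2) = 0.45.

0.45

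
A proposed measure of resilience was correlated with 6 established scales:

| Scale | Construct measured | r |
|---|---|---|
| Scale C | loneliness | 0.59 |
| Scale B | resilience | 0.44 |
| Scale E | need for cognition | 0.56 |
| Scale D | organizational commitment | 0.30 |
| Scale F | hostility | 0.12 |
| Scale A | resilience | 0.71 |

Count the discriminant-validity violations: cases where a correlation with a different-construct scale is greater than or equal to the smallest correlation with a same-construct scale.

Convergent (same construct = resilience): Scale B, Scale A.
Smallest convergent = 0.44. Discriminant values: 0.59, 0.56, 0.30, 0.12; count ≥ 0.44 → 2.

2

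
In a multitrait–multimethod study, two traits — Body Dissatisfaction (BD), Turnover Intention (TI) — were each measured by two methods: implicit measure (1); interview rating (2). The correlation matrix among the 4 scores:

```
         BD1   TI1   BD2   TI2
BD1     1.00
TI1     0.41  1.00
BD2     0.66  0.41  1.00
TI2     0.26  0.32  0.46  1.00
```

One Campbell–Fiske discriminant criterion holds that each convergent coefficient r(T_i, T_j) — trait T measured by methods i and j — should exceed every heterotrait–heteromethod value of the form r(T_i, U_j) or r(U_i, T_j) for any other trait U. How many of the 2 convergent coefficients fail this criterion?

1

Each convergent coefficient versus the relevant comparison correlations:
BD (methods 1·2): 0.66 vs {0.26, 0.41} → pass.
TI (methods 1·2): 0.32 vs {0.41, 0.26} → fail.
1 of 2 fail.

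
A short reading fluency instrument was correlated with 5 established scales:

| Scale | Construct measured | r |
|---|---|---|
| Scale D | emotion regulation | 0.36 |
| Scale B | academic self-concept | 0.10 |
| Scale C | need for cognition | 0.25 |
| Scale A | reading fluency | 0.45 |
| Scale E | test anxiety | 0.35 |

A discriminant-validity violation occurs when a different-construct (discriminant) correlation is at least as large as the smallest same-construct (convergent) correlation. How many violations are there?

Convergent (same construct = reading fluency): Scale A.
Smallest convergent = 0.45. Discriminant values: 0.36, 0.10, 0.25, 0.35; count ≥ 0.45 → 0.

0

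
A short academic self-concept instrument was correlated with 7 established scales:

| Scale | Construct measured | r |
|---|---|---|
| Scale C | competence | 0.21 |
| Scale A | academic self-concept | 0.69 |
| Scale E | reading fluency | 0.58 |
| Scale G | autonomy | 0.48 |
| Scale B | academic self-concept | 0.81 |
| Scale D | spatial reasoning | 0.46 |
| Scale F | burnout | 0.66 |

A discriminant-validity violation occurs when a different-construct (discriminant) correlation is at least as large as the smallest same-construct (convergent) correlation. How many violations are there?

0

Convergent (same construct = academic self-concept): Scale A, Scale B.
Smallest convergent = 0.69. Discriminant values: 0.21, 0.58, 0.48, 0.46, 0.66; count ≥ 0.69 → 0.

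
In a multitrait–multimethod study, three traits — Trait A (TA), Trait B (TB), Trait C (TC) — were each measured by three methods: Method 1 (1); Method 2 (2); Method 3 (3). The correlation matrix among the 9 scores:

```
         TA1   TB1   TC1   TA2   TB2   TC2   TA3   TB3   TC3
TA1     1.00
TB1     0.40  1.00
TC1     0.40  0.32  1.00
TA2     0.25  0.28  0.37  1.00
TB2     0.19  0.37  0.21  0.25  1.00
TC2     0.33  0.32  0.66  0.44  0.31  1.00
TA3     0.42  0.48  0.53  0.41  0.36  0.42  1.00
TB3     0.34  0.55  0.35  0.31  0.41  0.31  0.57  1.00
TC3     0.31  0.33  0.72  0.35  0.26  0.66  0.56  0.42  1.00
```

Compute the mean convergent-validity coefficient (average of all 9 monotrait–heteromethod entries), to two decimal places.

0.49

Convergent values: 0.25, 0.42, 0.41, 0.37, 0.55, 0.41, 0.66, 0.72, 0.66; mean = 4.45/9 = 0.49.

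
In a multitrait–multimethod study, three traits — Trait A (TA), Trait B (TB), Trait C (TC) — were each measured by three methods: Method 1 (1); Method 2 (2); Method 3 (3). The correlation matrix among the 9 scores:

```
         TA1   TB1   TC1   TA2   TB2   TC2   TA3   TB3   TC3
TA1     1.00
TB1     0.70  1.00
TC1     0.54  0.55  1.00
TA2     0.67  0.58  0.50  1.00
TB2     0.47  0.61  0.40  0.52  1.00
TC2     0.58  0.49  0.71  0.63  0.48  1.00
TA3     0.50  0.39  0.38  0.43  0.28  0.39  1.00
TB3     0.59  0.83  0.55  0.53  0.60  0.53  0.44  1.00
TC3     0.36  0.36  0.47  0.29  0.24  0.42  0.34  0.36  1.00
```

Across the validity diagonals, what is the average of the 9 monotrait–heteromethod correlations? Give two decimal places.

0.58

Convergent values: 0.67, 0.50, 0.43, 0.61, 0.83, 0.60, 0.71, 0.47, 0.42; mean = 5.24/9 = 0.58.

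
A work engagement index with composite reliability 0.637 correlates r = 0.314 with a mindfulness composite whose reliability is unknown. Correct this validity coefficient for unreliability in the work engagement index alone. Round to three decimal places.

Single correction: r_c = r_obs / √r_xx = 0.314 / √0.637 = 0.314 / 0.7981 ≈ 0.393.

0.393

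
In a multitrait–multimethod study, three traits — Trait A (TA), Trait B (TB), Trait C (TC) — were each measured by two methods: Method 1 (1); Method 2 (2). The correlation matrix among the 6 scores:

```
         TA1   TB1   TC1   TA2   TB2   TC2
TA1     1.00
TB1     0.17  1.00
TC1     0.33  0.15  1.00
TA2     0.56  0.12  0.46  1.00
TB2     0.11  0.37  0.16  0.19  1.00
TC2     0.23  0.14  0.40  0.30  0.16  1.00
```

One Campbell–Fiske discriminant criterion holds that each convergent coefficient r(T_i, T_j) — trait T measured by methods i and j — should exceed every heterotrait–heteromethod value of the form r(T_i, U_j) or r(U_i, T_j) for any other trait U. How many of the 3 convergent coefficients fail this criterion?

Each convergent coefficient versus the relevant comparison correlations:
TA (methods 1·2): 0.56 vs {0.11, 0.12, 0.23, 0.46} → pass.
TB (methods 1·2): 0.37 vs {0.12, 0.11, 0.14, 0.16} → pass.
TC (methods 1·2): 0.40 vs {0.46, 0.23, 0.16, 0.14} → fail.
1 of 3 fail.

1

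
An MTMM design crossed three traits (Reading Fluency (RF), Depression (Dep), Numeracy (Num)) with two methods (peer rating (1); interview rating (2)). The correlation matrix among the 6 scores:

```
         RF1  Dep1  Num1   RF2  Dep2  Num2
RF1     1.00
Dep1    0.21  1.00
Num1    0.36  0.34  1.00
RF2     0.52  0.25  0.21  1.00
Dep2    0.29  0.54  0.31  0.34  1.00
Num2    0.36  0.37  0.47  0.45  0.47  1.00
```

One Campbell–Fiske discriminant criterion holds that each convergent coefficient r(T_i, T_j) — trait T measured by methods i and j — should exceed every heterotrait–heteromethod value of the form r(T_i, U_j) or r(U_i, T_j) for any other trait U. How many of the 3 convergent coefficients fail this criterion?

0

Each convergent coefficient versus the relevant comparison correlations:
RF (methods 1·2): 0.52 vs {0.29, 0.25, 0.36, 0.21} → pass.
Dep (methods 1·2): 0.54 vs {0.25, 0.29, 0.37, 0.31} → pass.
Num (methods 1·2): 0.47 vs {0.21, 0.36, 0.31, 0.37} → pass.
0 of 3 fail.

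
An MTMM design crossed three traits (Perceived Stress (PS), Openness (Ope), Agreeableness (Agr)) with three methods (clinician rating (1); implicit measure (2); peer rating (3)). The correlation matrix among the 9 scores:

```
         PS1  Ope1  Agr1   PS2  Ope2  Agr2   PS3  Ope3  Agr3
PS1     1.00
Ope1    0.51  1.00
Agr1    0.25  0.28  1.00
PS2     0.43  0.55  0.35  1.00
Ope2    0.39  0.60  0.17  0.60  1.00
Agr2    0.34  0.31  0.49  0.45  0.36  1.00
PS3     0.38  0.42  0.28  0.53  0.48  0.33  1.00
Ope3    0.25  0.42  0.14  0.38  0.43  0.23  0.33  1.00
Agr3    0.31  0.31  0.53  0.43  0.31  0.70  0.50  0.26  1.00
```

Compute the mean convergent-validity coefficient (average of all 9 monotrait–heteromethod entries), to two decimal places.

0.50

Convergent values: 0.43, 0.38, 0.53, 0.60, 0.42, 0.43, 0.49, 0.53, 0.70; mean = 4.51/9 = 0.50.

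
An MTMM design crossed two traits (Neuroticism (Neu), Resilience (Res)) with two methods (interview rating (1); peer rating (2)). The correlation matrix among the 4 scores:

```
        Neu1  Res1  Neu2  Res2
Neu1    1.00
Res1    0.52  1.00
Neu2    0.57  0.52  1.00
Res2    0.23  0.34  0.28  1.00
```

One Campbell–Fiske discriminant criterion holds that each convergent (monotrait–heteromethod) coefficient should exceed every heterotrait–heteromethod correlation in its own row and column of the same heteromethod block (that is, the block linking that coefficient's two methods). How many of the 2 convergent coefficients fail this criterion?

Checking each validity diagonal entry against its comparison values:
Neu (methods 1·2): 0.57 vs {0.23, 0.52} → pass.
Res (methods 1·2): 0.34 vs {0.52, 0.23} → fail.
1 of 2 fail.

1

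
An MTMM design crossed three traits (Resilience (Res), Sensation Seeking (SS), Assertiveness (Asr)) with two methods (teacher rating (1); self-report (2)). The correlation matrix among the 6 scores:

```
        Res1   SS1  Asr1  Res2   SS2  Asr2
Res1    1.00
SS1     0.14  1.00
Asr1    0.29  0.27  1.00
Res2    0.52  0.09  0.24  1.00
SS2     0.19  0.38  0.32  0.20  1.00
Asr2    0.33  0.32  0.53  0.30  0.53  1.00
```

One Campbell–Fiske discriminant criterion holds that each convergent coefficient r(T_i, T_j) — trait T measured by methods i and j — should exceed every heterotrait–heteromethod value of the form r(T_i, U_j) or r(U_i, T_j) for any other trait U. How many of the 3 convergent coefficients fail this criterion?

Checking each validity diagonal entry against its comparison values:
Res (methods 1·2): 0.52 vs {0.19, 0.09, 0.33, 0.24} → pass.
SS (methods 1·2): 0.38 vs {0.09, 0.19, 0.32, 0.32} → pass.
Asr (methods 1·2): 0.53 vs {0.24, 0.33, 0.32, 0.32} → pass.
0 of 3 fail.

0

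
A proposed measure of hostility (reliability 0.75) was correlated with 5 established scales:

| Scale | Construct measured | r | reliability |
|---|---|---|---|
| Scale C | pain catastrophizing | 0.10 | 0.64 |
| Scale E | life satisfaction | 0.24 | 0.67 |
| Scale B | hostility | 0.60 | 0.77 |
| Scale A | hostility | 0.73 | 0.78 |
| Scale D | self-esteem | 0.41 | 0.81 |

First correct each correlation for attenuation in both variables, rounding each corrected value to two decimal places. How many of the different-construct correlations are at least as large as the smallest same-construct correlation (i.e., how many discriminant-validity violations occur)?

Disattenuated r (r / √(r_scale · r_new)):
  Scale C (disc): 0.10 / √(0.64·0.75) = 0.14
  Scale E (disc): 0.24 / √(0.67·0.75) = 0.34
  Scale B (conv): 0.60 / √(0.77·0.75) = 0.79
  Scale A (conv): 0.73 / √(0.78·0.75) = 0.95
  Scale D (disc): 0.41 / √(0.81·0.75) = 0.53
Smallest convergent = 0.79. Discriminant values: 0.14, 0.34, 0.53; count ≥ 0.79 → 0.

0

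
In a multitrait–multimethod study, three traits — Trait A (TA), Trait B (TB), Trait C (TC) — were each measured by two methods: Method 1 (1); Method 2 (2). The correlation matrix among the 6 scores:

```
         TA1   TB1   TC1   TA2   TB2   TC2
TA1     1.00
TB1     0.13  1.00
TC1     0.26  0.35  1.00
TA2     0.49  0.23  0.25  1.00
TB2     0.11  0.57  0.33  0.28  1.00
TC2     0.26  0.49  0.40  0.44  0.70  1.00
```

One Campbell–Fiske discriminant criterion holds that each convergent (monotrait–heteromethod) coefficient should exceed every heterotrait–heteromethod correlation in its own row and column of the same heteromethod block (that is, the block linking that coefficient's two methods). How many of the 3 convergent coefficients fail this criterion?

Convergent coefficients and their comparison sets:
TA (methods 1·2): 0.49 vs {0.11, 0.23, 0.26, 0.25} → pass.
TB (methods 1·2): 0.57 vs {0.23, 0.11, 0.49, 0.33} → pass.
TC (methods 1·2): 0.40 vs {0.25, 0.26, 0.33, 0.49} → fail.
1 of 3 fail.

1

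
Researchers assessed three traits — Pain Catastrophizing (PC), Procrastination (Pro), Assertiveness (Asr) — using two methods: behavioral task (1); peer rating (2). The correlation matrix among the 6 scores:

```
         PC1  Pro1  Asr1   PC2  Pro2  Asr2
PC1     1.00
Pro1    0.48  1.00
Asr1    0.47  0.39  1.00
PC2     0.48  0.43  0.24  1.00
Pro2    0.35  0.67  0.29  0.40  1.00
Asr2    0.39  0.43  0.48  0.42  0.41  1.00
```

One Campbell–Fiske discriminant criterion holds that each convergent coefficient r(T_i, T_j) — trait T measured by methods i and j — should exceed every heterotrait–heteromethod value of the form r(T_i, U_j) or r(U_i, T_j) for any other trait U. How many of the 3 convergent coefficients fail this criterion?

0

Convergent coefficients and their comparison sets:
PC (methods 1·2): 0.48 vs {0.35, 0.43, 0.39, 0.24} → pass.
Pro (methods 1·2): 0.67 vs {0.43, 0.35, 0.43, 0.29} → pass.
Asr (methods 1·2): 0.48 vs {0.24, 0.39, 0.29, 0.43} → pass.
0 of 3 fail.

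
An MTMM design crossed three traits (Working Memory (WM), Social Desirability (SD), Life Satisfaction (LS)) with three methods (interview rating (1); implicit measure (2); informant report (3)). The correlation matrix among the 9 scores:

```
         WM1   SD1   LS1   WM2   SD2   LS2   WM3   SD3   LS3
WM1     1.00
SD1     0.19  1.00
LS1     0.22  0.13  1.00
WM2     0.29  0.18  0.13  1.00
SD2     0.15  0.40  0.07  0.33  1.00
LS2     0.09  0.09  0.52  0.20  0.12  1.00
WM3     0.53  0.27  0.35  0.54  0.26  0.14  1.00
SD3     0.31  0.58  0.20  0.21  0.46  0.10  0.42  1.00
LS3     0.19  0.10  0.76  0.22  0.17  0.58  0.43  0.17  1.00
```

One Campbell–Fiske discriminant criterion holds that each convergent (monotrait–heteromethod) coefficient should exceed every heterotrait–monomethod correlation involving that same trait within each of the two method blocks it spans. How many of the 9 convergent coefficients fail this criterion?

Convergent coefficients and their comparison sets:
WM (methods 1·2): 0.29 vs {0.19, 0.33, 0.22, 0.20} → fail.
WM (methods 1·3): 0.53 vs {0.19, 0.42, 0.22, 0.43} → pass.
WM (methods 2·3): 0.54 vs {0.33, 0.42, 0.20, 0.43} → pass.
SD (methods 1·2): 0.40 vs {0.19, 0.33, 0.13, 0.12} → pass.
SD (methods 1·3): 0.58 vs {0.19, 0.42, 0.13, 0.17} → pass.
SD (methods 2·3): 0.46 vs {0.33, 0.42, 0.12, 0.17} → pass.
LS (methods 1·2): 0.52 vs {0.22, 0.20, 0.13, 0.12} → pass.
LS (methods 1·3): 0.76 vs {0.22, 0.43, 0.13, 0.17} → pass.
LS (methods 2·3): 0.58 vs {0.20, 0.43, 0.12, 0.17} → pass.
1 of 9 fail.

1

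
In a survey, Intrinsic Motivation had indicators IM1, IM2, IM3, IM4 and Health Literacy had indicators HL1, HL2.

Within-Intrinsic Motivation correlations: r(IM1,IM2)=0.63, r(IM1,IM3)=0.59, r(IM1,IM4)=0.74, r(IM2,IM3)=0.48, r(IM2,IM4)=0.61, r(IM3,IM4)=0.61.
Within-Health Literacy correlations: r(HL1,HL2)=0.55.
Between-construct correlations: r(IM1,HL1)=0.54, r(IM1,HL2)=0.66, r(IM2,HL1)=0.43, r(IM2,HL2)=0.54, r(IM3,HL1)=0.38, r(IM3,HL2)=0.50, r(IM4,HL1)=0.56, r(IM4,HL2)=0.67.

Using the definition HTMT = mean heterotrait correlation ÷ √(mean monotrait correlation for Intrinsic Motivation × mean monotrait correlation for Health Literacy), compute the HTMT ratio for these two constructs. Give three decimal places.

0.924

Between-construct mean = 4.28/8 = 0.5350.
Mean within-IM = 3.66/6 = 0.6100; mean within-HL = 0.55/1 = 0.5500.
Geometric mean = √(0.6100 × 0.5500) = 0.5792.
HTMT = 0.5350 / 0.5792 = 0.924.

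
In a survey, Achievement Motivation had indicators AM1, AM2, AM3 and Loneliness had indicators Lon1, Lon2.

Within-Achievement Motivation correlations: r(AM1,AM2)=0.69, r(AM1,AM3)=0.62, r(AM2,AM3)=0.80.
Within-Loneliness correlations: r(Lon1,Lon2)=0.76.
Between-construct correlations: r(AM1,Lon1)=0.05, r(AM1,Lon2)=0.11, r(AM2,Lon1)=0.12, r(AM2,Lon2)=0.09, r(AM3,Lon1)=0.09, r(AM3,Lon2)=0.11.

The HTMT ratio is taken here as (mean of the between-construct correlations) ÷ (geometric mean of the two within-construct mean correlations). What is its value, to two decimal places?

Between-construct mean = 0.57/6 = 0.0950.
Mean within-AM = 2.11/3 = 0.7033; mean within-Lon = 0.76/1 = 0.7600.
Geometric mean = √(0.7033 × 0.7600) = 0.7311.
HTMT = 0.0950 / 0.7311 = 0.13.

0.13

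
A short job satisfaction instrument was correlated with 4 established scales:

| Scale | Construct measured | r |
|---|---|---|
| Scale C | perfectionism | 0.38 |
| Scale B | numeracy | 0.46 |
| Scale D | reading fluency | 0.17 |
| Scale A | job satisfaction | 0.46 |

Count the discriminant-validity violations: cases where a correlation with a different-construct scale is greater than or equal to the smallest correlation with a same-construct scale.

1

Convergent (same construct = job satisfaction): Scale A.
Smallest convergent = 0.46. Discriminant values: 0.38, 0.46, 0.17; count ≥ 0.46 → 1.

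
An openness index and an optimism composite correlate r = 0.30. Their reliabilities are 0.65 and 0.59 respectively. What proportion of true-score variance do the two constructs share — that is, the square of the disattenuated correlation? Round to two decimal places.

Disattenuated r = 0.30 / √(0.65 × 0.59) = 0.30 / 0.6193 = 0.4844.
Shared true-score variance = 0.4844² = 0.2346 ≈ 0.23.

0.23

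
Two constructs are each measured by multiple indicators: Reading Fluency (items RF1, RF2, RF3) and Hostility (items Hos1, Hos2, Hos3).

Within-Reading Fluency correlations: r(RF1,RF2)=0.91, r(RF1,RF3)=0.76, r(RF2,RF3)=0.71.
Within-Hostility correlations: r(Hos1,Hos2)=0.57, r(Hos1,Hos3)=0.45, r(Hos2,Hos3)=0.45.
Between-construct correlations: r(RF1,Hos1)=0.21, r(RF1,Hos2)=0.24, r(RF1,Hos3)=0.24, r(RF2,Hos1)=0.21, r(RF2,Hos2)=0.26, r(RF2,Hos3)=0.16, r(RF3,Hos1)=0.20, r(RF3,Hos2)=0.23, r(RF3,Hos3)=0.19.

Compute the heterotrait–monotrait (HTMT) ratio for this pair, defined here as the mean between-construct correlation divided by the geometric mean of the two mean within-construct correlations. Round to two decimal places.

Mean heterotrait r = 1.94/9 = 0.2156.
Mean within-RF = 2.38/3 = 0.7933; mean within-Hos = 1.47/3 = 0.4900.
Geometric mean = √(0.7933 × 0.4900) = 0.6235.
HTMT = 0.2156 / 0.6235 = 0.35.

0.35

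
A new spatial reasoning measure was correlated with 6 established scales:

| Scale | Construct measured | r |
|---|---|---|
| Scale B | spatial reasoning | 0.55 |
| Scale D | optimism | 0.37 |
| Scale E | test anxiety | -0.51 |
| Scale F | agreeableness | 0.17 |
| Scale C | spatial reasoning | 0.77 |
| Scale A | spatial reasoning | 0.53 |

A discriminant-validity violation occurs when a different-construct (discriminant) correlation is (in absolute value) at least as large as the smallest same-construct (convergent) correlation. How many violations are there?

0

Convergent (same construct = spatial reasoning): Scale B, Scale C, Scale A.
Smallest convergent = 0.53. Discriminant |r|: 0.37, 0.51, 0.17; count ≥ 0.53 → 0.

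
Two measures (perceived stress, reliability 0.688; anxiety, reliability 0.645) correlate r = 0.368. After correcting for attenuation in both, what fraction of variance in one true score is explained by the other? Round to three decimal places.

Disattenuated r = 0.368 / √(0.688 × 0.645) = 0.368 / 0.6662 = 0.5524.
Shared true-score variance = 0.5524² = 0.3051 ≈ 0.305.

0.305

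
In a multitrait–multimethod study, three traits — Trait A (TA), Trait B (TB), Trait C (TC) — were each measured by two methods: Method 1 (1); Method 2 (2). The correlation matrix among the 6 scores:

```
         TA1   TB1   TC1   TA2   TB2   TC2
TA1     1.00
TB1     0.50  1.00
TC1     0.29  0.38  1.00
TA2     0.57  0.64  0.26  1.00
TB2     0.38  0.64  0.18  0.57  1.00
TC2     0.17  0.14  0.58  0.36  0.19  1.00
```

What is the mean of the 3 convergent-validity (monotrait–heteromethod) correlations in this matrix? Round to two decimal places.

0.60

Convergent values: 0.57, 0.64, 0.58; mean = 1.79/3 = 0.60.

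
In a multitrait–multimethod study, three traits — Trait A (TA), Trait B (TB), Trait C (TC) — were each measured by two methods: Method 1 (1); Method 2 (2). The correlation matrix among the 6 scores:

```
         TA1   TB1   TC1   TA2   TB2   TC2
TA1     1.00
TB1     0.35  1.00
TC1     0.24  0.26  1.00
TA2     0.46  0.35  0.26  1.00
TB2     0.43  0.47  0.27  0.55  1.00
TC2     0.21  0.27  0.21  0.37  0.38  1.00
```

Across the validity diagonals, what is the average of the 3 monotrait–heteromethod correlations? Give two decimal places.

Convergent values: 0.46, 0.47, 0.21; mean = 1.14/3 = 0.38.

0.38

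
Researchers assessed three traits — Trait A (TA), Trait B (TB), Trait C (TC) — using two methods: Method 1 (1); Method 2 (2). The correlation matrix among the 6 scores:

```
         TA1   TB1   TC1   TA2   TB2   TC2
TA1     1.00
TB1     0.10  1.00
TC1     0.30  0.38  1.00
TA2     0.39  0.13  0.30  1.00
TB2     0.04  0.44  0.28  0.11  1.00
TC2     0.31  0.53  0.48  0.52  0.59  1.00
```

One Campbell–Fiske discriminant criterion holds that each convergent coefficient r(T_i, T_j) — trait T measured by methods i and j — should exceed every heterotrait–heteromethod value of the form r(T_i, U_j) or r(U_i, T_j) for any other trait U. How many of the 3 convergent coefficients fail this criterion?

Each convergent coefficient versus the relevant comparison correlations:
TA (methods 1·2): 0.39 vs {0.04, 0.13, 0.31, 0.30} → pass.
TB (methods 1·2): 0.44 vs {0.13, 0.04, 0.53, 0.28} → fail.
TC (methods 1·2): 0.48 vs {0.30, 0.31, 0.28, 0.53} → fail.
2 of 3 fail.

2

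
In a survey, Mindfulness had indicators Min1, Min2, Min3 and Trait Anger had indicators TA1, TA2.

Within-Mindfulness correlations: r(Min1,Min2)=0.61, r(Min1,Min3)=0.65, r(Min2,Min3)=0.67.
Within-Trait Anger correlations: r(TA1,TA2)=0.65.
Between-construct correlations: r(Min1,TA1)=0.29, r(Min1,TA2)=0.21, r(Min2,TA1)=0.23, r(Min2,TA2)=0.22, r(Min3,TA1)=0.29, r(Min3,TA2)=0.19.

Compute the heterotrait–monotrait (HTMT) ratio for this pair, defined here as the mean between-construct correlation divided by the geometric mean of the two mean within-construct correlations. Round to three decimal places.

Mean heterotrait r = 1.43/6 = 0.2383.
Mean within-Min = 1.93/3 = 0.6433; mean within-TA = 0.65/1 = 0.6500.
Geometric mean = √(0.6433 × 0.6500) = 0.6466.
HTMT = 0.2383 / 0.6466 = 0.369.

0.369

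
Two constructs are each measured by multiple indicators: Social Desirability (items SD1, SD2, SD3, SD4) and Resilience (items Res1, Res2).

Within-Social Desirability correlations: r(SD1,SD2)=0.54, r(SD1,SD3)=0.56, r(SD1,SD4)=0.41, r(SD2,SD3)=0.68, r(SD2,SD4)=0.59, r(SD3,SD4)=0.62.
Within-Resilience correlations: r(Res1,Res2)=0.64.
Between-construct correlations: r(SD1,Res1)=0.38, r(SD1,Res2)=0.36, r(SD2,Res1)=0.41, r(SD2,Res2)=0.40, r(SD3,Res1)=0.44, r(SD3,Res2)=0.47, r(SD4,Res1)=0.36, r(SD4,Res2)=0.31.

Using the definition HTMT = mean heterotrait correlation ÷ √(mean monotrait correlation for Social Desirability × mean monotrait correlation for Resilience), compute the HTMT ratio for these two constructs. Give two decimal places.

Between-construct mean = 3.13/8 = 0.3913.
Mean within-SD = 3.40/6 = 0.5667; mean within-Res = 0.64/1 = 0.6400.
Geometric mean = √(0.5667 × 0.6400) = 0.6022.
HTMT = 0.3913 / 0.6022 = 0.65.

0.65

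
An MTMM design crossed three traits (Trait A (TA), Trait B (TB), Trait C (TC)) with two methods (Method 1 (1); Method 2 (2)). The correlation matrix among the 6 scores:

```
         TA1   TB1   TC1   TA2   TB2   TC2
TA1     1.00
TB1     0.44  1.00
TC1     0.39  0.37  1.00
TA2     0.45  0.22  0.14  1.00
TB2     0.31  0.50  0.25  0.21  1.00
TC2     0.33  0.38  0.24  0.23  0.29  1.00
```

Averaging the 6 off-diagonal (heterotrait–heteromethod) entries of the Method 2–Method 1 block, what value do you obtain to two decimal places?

HTHM values (method 2 × method 1): 0.22, 0.14, 0.31, 0.25, 0.33, 0.38; mean = 1.63/6 = 0.27.

0.27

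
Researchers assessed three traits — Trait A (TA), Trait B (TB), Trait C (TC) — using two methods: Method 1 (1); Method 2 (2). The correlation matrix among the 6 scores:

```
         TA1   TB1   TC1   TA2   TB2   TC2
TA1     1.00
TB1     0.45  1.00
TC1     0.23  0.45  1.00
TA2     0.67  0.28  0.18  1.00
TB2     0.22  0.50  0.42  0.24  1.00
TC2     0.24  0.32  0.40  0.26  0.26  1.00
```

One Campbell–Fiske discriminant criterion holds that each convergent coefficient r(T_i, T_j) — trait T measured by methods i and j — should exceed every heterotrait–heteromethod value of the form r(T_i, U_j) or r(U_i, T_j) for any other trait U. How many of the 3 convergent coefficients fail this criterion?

Each convergent coefficient versus the relevant comparison correlations:
TA (methods 1·2): 0.67 vs {0.22, 0.28, 0.24, 0.18} → pass.
TB (methods 1·2): 0.50 vs {0.28, 0.22, 0.32, 0.42} → pass.
TC (methods 1·2): 0.40 vs {0.18, 0.24, 0.42, 0.32} → fail.
1 of 3 fail.

1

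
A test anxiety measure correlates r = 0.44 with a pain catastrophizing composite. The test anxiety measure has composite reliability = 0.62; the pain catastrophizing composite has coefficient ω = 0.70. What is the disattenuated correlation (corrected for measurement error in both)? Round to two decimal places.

0.67

r_true = r_obs / √(r_xx · r_yy) = 0.44 / √(0.62 × 0.70) = 0.44 / √0.4340 = 0.44 / 0.6588 ≈ 0.67.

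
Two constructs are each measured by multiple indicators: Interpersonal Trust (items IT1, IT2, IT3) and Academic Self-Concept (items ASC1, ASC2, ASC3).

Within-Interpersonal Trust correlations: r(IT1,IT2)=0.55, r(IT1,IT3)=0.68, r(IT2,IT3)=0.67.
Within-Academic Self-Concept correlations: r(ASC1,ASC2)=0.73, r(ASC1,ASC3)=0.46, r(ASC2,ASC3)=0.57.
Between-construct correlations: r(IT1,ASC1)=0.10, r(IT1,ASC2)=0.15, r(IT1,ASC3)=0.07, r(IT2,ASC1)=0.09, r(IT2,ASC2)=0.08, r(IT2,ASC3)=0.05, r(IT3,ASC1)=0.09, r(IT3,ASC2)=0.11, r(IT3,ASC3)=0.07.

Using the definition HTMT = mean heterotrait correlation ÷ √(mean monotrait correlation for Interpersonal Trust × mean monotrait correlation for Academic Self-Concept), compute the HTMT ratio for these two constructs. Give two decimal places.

Mean between = 0.81/9 = 0.0900.
Mean within-IT = 1.90/3 = 0.6333; mean within-ASC = 1.76/3 = 0.5867.
Geometric mean = √(0.6333 × 0.5867) = 0.6096.
HTMT = 0.0900 / 0.6096 = 0.15.

0.15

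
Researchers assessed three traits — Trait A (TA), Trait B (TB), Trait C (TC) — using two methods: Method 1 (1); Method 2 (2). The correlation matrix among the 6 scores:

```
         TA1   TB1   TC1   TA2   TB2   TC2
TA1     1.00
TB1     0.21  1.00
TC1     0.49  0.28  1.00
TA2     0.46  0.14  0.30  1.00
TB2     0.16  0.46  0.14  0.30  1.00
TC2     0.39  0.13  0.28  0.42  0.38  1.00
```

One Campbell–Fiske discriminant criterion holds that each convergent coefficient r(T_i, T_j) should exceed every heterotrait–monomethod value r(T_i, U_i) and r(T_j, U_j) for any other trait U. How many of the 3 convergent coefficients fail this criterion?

2

Checking each validity diagonal entry against its comparison values:
TA (methods 1·2): 0.46 vs {0.21, 0.30, 0.49, 0.42} → fail.
TB (methods 1·2): 0.46 vs {0.21, 0.30, 0.28, 0.38} → pass.
TC (methods 1·2): 0.28 vs {0.49, 0.42, 0.28, 0.38} → fail.
2 of 3 fail.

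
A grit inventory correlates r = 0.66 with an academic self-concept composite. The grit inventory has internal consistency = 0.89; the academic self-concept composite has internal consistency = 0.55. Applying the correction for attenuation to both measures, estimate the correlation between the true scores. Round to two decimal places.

r_true = r_obs / √(r_xx · r_yy) = 0.66 / √(0.89 × 0.55) = 0.66 / √0.4895 = 0.66 / 0.6996 ≈ 0.94.

0.94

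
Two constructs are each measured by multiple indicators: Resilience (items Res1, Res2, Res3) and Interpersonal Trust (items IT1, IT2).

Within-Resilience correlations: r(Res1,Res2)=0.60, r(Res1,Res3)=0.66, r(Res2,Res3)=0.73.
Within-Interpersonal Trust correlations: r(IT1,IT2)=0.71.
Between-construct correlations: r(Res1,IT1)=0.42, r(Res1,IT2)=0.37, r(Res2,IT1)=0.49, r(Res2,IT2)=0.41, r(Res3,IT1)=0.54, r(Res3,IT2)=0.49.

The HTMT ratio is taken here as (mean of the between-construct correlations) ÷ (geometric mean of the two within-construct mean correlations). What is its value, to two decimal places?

Mean between = 2.72/6 = 0.4533.
Mean within-Res = 1.99/3 = 0.6633; mean within-IT = 0.71/1 = 0.7100.
Geometric mean = √(0.6633 × 0.7100) = 0.6863.
HTMT = 0.4533 / 0.6863 = 0.66.

0.66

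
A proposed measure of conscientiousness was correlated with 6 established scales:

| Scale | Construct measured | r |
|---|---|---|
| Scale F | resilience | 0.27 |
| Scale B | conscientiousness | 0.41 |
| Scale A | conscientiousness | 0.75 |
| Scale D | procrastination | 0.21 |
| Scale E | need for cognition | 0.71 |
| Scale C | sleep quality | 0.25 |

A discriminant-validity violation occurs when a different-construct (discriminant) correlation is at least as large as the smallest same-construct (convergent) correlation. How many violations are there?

Convergent (same construct = conscientiousness): Scale B, Scale A.
Smallest convergent = 0.41. Discriminant values: 0.27, 0.21, 0.71, 0.25; count ≥ 0.41 → 1.

1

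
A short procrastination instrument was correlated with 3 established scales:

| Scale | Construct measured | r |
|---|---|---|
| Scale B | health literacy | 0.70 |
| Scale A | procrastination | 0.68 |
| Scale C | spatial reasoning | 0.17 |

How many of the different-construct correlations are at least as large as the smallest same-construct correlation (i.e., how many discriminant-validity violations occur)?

Convergent (same construct = procrastination): Scale A.
Smallest convergent = 0.68. Discriminant values: 0.70, 0.17; count ≥ 0.68 → 1.

1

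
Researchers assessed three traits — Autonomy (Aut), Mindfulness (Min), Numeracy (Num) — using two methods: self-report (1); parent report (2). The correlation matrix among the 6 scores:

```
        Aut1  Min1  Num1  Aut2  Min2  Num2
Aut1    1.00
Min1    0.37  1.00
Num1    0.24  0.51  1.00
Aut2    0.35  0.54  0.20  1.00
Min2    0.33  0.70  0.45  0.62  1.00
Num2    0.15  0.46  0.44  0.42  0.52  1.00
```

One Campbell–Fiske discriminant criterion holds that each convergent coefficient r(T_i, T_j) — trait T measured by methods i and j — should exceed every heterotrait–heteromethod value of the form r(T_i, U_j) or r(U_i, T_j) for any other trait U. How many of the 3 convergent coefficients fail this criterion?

Convergent coefficients and their comparison sets:
Aut (methods 1·2): 0.35 vs {0.33, 0.54, 0.15, 0.20} → fail.
Min (methods 1·2): 0.70 vs {0.54, 0.33, 0.46, 0.45} → pass.
Num (methods 1·2): 0.44 vs {0.20, 0.15, 0.45, 0.46} → fail.
2 of 3 fail.

2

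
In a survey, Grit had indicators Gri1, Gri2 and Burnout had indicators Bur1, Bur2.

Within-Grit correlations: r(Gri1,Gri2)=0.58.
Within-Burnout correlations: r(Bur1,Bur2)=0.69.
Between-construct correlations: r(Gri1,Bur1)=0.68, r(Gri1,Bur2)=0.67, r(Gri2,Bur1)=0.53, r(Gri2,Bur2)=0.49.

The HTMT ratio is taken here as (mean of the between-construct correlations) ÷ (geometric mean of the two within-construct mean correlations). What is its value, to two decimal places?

0.94

Mean heterotrait r = 2.37/4 = 0.5925.
Mean within-Gri = 0.58/1 = 0.5800; mean within-Bur = 0.69/1 = 0.6900.
Geometric mean = √(0.5800 × 0.6900) = 0.6326.
HTMT = 0.5925 / 0.6326 = 0.94.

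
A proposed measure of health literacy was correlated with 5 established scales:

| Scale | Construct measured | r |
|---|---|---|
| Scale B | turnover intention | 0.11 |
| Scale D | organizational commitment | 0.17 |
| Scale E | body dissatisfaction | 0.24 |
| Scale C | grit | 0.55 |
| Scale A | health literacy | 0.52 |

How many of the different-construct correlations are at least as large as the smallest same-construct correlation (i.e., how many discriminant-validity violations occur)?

1

Convergent (same construct = health literacy): Scale A.
Smallest convergent = 0.52. Discriminant values: 0.11, 0.17, 0.24, 0.55; count ≥ 0.52 → 1.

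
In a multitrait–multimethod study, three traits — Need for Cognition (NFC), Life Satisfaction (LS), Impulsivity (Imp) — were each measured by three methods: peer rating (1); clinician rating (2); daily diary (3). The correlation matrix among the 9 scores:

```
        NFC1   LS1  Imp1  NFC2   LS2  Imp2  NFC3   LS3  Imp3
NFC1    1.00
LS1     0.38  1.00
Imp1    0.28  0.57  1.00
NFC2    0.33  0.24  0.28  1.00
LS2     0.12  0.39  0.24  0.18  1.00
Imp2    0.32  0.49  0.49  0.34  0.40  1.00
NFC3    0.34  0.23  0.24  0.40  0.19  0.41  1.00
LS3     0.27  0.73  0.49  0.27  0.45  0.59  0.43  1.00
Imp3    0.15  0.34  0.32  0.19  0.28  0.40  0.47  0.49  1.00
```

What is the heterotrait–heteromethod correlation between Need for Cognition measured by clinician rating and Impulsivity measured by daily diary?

0.19

Different traits and methods: r(NFC2, Imp3) = 0.19.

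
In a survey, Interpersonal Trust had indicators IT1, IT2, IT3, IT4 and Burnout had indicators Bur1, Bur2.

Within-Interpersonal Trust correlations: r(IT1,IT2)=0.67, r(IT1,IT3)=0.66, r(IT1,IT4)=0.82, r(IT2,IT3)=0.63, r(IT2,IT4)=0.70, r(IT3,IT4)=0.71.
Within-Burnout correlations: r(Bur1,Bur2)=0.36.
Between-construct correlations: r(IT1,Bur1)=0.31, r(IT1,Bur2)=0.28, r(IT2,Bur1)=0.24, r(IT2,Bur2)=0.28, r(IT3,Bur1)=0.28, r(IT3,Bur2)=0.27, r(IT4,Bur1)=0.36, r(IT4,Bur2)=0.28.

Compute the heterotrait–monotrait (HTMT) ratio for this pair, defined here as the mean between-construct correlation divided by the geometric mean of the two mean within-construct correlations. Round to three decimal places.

Mean between = 2.30/8 = 0.2875.
Mean within-IT = 4.19/6 = 0.6983; mean within-Bur = 0.36/1 = 0.3600.
Geometric mean = √(0.6983 × 0.3600) = 0.5014.
HTMT = 0.2875 / 0.5014 = 0.573.

0.573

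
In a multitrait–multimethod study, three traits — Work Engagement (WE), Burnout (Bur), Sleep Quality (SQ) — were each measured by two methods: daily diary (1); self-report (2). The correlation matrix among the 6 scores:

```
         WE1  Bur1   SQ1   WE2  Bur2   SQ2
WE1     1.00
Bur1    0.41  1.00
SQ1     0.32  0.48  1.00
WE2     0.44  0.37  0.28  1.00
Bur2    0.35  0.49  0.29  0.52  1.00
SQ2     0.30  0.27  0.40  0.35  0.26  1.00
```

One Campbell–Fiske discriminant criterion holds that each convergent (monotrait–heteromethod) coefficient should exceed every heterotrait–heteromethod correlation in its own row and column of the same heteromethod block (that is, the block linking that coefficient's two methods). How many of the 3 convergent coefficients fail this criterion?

0

Checking each validity diagonal entry against its comparison values:
WE (methods 1·2): 0.44 vs {0.35, 0.37, 0.30, 0.28} → pass.
Bur (methods 1·2): 0.49 vs {0.37, 0.35, 0.27, 0.29} → pass.
SQ (methods 1·2): 0.40 vs {0.28, 0.30, 0.29, 0.27} → pass.
0 of 3 fail.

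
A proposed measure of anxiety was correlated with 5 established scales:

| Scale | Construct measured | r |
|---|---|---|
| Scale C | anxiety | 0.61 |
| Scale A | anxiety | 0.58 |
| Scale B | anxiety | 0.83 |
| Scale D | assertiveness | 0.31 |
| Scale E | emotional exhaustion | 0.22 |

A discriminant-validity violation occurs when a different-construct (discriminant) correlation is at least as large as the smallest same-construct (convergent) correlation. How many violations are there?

Convergent (same construct = anxiety): Scale C, Scale A, Scale B.
Smallest convergent = 0.58. Discriminant values: 0.31, 0.22; count ≥ 0.58 → 0.

0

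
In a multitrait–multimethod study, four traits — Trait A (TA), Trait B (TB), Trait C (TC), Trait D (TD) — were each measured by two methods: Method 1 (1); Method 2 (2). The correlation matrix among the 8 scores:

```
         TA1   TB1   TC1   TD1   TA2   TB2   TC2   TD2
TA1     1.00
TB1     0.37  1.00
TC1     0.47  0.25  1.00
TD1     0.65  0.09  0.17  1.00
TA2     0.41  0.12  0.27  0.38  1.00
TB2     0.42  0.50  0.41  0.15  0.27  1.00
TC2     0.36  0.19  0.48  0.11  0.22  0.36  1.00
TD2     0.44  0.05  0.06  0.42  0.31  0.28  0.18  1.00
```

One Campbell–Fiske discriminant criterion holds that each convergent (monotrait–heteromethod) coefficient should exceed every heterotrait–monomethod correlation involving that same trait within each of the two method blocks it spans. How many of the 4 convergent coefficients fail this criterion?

Each convergent coefficient versus the relevant comparison correlations:
TA (methods 1·2): 0.41 vs {0.37, 0.27, 0.47, 0.22, 0.65, 0.31} → fail.
TB (methods 1·2): 0.50 vs {0.37, 0.27, 0.25, 0.36, 0.09, 0.28} → pass.
TC (methods 1·2): 0.48 vs {0.47, 0.22, 0.25, 0.36, 0.17, 0.18} → pass.
TD (methods 1·2): 0.42 vs {0.65, 0.31, 0.09, 0.28, 0.17, 0.18} → fail.
2 of 4 fail.

2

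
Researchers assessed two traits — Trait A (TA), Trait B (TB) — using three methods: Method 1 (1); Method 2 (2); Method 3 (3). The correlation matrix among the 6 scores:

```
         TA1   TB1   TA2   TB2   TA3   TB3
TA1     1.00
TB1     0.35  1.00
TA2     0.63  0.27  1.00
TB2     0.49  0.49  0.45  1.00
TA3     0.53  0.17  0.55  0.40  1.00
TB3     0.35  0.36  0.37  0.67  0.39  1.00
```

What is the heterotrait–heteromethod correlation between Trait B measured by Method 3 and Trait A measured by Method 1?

Different traits and methods: r(TB3, TA1) = 0.35.

0.35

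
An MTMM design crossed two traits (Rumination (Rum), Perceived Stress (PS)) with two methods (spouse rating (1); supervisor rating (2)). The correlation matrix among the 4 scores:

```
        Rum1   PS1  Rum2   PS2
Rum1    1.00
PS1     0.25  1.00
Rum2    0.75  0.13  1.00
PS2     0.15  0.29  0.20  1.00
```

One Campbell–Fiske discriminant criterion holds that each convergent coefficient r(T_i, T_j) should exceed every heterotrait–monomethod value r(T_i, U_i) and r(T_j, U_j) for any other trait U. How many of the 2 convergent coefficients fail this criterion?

0

Convergent coefficients and their comparison sets:
Rum (methods 1·2): 0.75 vs {0.25, 0.20} → pass.
PS (methods 1·2): 0.29 vs {0.25, 0.20} → pass.
0 of 2 fail.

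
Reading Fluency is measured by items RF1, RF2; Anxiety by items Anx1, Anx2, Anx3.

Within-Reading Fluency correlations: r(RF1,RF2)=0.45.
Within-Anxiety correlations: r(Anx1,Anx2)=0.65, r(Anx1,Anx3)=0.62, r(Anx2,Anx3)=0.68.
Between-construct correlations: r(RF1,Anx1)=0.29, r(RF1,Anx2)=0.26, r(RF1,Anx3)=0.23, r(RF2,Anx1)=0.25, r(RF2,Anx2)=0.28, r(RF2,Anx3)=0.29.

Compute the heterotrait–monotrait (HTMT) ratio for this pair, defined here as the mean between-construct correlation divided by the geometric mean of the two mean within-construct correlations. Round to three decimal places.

Mean between = 1.60/6 = 0.2667.
Mean within-RF = 0.45/1 = 0.4500; mean within-Anx = 1.95/3 = 0.6500.
Geometric mean = √(0.4500 × 0.6500) = 0.5408.
HTMT = 0.2667 / 0.5408 = 0.493.

0.493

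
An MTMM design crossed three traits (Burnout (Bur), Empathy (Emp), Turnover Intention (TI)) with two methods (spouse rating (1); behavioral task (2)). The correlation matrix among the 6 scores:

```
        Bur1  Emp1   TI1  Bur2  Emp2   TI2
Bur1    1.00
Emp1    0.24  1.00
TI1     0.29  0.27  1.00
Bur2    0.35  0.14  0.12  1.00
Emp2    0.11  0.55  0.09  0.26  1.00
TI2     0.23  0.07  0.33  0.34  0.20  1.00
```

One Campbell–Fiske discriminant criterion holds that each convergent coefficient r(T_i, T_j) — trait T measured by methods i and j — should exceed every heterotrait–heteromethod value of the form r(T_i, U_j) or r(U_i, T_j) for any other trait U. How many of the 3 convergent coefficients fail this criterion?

Checking each validity diagonal entry against its comparison values:
Bur (methods 1·2): 0.35 vs {0.11, 0.14, 0.23, 0.12} → pass.
Emp (methods 1·2): 0.55 vs {0.14, 0.11, 0.07, 0.09} → pass.
TI (methods 1·2): 0.33 vs {0.12, 0.23, 0.09, 0.07} → pass.
0 of 3 fail.

0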